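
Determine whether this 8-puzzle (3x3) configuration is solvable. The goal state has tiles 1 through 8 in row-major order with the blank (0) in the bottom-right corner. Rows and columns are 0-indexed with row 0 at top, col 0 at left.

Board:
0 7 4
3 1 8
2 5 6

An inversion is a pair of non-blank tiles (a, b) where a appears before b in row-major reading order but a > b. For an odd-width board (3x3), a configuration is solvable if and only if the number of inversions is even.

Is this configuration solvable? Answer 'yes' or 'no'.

Inversions (pairs i<j in row-major order where tile[i] > tile[j] > 0): 14
14 is even, so the puzzle is solvable.

Answer: yes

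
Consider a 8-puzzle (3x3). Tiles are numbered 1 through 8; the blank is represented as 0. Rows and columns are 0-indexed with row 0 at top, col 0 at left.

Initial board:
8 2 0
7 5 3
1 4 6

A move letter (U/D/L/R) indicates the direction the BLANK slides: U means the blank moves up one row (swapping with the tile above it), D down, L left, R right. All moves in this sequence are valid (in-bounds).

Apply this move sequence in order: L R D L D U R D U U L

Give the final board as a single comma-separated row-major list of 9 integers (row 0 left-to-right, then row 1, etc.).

Answer: 8, 0, 2, 7, 5, 3, 1, 4, 6

Derivation:
After move 1 (L):
8 0 2
7 5 3
1 4 6

After move 2 (R):
8 2 0
7 5 3
1 4 6

After move 3 (D):
8 2 3
7 5 0
1 4 6

After move 4 (L):
8 2 3
7 0 5
1 4 6

After move 5 (D):
8 2 3
7 4 5
1 0 6

After move 6 (U):
8 2 3
7 0 5
1 4 6

After move 7 (R):
8 2 3
7 5 0
1 4 6

After move 8 (D):
8 2 3
7 5 6
1 4 0

After move 9 (U):
8 2 3
7 5 0
1 4 6

After move 10 (U):
8 2 0
7 5 3
1 4 6

After move 11 (L):
8 0 2
7 5 3
1 4 6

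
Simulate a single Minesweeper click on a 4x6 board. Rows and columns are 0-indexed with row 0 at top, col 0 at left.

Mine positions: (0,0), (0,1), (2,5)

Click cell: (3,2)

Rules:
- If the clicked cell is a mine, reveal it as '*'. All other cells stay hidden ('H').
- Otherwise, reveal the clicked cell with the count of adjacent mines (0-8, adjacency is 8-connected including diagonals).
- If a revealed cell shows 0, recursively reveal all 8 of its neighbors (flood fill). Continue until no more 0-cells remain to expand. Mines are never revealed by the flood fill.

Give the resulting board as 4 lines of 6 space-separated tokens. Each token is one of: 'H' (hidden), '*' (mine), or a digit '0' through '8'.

H H 1 0 0 0
2 2 1 0 1 1
0 0 0 0 1 H
0 0 0 0 1 H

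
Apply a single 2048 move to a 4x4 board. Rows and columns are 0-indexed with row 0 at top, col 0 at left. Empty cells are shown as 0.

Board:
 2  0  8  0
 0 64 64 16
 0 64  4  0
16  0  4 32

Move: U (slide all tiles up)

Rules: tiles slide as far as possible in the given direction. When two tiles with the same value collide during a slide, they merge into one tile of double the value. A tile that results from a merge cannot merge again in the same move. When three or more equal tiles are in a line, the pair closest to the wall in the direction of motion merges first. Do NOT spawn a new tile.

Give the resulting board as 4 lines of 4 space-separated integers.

Slide up:
col 0: [2, 0, 0, 16] -> [2, 16, 0, 0]
col 1: [0, 64, 64, 0] -> [128, 0, 0, 0]
col 2: [8, 64, 4, 4] -> [8, 64, 8, 0]
col 3: [0, 16, 0, 32] -> [16, 32, 0, 0]

Answer:   2 128   8  16
 16   0  64  32
  0   0   8   0
  0   0   0   0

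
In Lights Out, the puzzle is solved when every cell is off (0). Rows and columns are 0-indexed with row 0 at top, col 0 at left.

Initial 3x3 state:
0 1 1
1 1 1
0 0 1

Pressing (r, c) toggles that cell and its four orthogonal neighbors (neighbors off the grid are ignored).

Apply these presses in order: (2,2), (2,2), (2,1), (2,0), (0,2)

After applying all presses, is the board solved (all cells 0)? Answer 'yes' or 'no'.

After press 1 at (2,2):
0 1 1
1 1 0
0 1 0

After press 2 at (2,2):
0 1 1
1 1 1
0 0 1

After press 3 at (2,1):
0 1 1
1 0 1
1 1 0

After press 4 at (2,0):
0 1 1
0 0 1
0 0 0

After press 5 at (0,2):
0 0 0
0 0 0
0 0 0

Lights still on: 0

Answer: yes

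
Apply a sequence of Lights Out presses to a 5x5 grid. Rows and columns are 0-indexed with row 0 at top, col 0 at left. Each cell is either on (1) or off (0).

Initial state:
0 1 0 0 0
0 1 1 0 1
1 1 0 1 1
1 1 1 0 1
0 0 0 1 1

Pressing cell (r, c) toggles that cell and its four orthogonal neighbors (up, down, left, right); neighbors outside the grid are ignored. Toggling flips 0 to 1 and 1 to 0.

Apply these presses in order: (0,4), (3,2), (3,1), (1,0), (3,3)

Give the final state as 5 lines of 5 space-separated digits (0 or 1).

After press 1 at (0,4):
0 1 0 1 1
0 1 1 0 0
1 1 0 1 1
1 1 1 0 1
0 0 0 1 1

After press 2 at (3,2):
0 1 0 1 1
0 1 1 0 0
1 1 1 1 1
1 0 0 1 1
0 0 1 1 1

After press 3 at (3,1):
0 1 0 1 1
0 1 1 0 0
1 0 1 1 1
0 1 1 1 1
0 1 1 1 1

After press 4 at (1,0):
1 1 0 1 1
1 0 1 0 0
0 0 1 1 1
0 1 1 1 1
0 1 1 1 1

After press 5 at (3,3):
1 1 0 1 1
1 0 1 0 0
0 0 1 0 1
0 1 0 0 0
0 1 1 0 1

Answer: 1 1 0 1 1
1 0 1 0 0
0 0 1 0 1
0 1 0 0 0
0 1 1 0 1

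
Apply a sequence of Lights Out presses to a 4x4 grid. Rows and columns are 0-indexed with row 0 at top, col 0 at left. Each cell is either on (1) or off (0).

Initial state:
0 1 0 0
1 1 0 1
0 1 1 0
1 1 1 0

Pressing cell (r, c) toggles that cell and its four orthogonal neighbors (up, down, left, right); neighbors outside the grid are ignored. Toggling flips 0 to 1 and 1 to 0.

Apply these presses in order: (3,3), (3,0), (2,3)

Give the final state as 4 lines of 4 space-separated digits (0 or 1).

Answer: 0 1 0 0
1 1 0 0
1 1 0 0
0 0 0 0

Derivation:
After press 1 at (3,3):
0 1 0 0
1 1 0 1
0 1 1 1
1 1 0 1

After press 2 at (3,0):
0 1 0 0
1 1 0 1
1 1 1 1
0 0 0 1

After press 3 at (2,3):
0 1 0 0
1 1 0 0
1 1 0 0
0 0 0 0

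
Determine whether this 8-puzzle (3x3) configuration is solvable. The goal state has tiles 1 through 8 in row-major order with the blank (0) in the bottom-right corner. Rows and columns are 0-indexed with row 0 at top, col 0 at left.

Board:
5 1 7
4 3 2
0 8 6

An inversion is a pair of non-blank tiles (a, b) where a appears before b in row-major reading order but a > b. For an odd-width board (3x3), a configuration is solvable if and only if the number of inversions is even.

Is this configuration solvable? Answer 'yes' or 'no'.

Answer: yes

Derivation:
Inversions (pairs i<j in row-major order where tile[i] > tile[j] > 0): 12
12 is even, so the puzzle is solvable.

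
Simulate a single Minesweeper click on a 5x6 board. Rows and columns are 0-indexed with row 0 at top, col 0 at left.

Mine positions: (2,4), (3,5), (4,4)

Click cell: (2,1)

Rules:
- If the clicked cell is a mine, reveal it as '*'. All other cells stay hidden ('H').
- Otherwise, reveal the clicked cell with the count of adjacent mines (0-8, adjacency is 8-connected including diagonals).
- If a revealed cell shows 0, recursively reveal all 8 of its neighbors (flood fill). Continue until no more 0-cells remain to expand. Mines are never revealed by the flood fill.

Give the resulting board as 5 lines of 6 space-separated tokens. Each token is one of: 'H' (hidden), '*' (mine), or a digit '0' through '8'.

0 0 0 0 0 0
0 0 0 1 1 1
0 0 0 1 H H
0 0 0 2 H H
0 0 0 1 H H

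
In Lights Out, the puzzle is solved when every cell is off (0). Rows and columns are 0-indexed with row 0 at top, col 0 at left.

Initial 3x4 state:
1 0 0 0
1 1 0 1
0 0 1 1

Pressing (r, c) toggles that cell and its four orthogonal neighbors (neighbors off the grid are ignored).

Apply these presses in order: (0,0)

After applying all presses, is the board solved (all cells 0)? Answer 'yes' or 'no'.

Answer: no

Derivation:
After press 1 at (0,0):
0 1 0 0
0 1 0 1
0 0 1 1

Lights still on: 5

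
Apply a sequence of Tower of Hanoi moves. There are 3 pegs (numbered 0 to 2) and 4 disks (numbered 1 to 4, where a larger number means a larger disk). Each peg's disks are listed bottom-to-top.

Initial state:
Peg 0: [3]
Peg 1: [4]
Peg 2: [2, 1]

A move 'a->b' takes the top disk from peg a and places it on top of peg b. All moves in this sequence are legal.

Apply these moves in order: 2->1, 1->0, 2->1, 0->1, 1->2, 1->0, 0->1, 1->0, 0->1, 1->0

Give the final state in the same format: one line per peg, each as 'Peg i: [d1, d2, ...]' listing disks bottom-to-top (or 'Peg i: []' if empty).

After move 1 (2->1):
Peg 0: [3]
Peg 1: [4, 1]
Peg 2: [2]

After move 2 (1->0):
Peg 0: [3, 1]
Peg 1: [4]
Peg 2: [2]

After move 3 (2->1):
Peg 0: [3, 1]
Peg 1: [4, 2]
Peg 2: []

After move 4 (0->1):
Peg 0: [3]
Peg 1: [4, 2, 1]
Peg 2: []

After move 5 (1->2):
Peg 0: [3]
Peg 1: [4, 2]
Peg 2: [1]

After move 6 (1->0):
Peg 0: [3, 2]
Peg 1: [4]
Peg 2: [1]

After move 7 (0->1):
Peg 0: [3]
Peg 1: [4, 2]
Peg 2: [1]

After move 8 (1->0):
Peg 0: [3, 2]
Peg 1: [4]
Peg 2: [1]

After move 9 (0->1):
Peg 0: [3]
Peg 1: [4, 2]
Peg 2: [1]

After move 10 (1->0):
Peg 0: [3, 2]
Peg 1: [4]
Peg 2: [1]

Answer: Peg 0: [3, 2]
Peg 1: [4]
Peg 2: [1]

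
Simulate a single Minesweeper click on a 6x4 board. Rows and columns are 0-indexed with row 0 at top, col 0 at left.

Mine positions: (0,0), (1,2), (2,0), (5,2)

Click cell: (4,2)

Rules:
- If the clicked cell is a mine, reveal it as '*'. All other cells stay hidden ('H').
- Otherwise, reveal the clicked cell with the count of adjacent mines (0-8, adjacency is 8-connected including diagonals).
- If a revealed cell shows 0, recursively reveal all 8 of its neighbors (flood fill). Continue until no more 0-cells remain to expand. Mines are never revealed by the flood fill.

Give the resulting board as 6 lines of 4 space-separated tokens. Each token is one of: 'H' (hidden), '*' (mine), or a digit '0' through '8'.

H H H H
H H H H
H H H H
H H H H
H H 1 H
H H H H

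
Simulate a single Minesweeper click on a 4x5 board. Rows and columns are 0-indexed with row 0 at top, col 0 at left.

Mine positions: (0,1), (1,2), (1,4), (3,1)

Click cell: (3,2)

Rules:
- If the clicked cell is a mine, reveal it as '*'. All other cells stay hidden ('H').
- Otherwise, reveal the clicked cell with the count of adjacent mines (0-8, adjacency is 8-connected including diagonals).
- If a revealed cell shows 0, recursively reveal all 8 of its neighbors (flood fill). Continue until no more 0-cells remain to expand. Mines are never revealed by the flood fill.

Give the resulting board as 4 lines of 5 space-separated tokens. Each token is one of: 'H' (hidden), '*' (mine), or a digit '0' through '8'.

H H H H H
H H H H H
H H H H H
H H 1 H H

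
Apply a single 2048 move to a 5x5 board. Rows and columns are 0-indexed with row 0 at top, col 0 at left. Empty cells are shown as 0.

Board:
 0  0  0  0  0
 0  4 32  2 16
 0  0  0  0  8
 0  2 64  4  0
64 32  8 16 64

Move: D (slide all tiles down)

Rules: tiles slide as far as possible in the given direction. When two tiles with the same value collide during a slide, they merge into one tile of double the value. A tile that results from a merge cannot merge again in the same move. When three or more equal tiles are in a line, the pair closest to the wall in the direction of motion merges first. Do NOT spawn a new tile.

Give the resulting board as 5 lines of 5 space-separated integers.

Slide down:
col 0: [0, 0, 0, 0, 64] -> [0, 0, 0, 0, 64]
col 1: [0, 4, 0, 2, 32] -> [0, 0, 4, 2, 32]
col 2: [0, 32, 0, 64, 8] -> [0, 0, 32, 64, 8]
col 3: [0, 2, 0, 4, 16] -> [0, 0, 2, 4, 16]
col 4: [0, 16, 8, 0, 64] -> [0, 0, 16, 8, 64]

Answer:  0  0  0  0  0
 0  0  0  0  0
 0  4 32  2 16
 0  2 64  4  8
64 32  8 16 64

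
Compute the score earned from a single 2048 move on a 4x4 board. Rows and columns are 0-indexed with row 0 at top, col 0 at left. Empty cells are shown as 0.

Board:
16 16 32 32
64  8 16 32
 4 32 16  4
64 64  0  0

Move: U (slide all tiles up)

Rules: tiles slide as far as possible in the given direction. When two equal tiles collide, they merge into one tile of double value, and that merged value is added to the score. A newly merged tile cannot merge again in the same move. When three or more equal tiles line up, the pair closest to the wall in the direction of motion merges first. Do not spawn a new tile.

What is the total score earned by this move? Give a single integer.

Slide up:
col 0: [16, 64, 4, 64] -> [16, 64, 4, 64]  score +0 (running 0)
col 1: [16, 8, 32, 64] -> [16, 8, 32, 64]  score +0 (running 0)
col 2: [32, 16, 16, 0] -> [32, 32, 0, 0]  score +32 (running 32)
col 3: [32, 32, 4, 0] -> [64, 4, 0, 0]  score +64 (running 96)
Board after move:
16 16 32 64
64  8 32  4
 4 32  0  0
64 64  0  0

Answer: 96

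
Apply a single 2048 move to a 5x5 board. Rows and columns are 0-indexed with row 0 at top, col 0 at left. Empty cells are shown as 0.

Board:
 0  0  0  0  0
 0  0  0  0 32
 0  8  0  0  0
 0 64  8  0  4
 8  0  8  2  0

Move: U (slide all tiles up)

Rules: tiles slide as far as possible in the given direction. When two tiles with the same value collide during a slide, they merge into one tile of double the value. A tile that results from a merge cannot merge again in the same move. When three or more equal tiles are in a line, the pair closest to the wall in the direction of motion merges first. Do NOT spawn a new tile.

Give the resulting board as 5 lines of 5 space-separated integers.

Slide up:
col 0: [0, 0, 0, 0, 8] -> [8, 0, 0, 0, 0]
col 1: [0, 0, 8, 64, 0] -> [8, 64, 0, 0, 0]
col 2: [0, 0, 0, 8, 8] -> [16, 0, 0, 0, 0]
col 3: [0, 0, 0, 0, 2] -> [2, 0, 0, 0, 0]
col 4: [0, 32, 0, 4, 0] -> [32, 4, 0, 0, 0]

Answer:  8  8 16  2 32
 0 64  0  0  4
 0  0  0  0  0
 0  0  0  0  0
 0  0  0  0  0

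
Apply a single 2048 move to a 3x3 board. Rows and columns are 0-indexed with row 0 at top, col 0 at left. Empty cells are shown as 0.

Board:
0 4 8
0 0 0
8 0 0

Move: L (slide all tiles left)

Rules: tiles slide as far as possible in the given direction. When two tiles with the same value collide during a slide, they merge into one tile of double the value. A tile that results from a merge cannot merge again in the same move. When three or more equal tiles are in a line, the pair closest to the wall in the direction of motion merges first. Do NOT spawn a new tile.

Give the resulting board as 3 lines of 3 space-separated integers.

Slide left:
row 0: [0, 4, 8] -> [4, 8, 0]
row 1: [0, 0, 0] -> [0, 0, 0]
row 2: [8, 0, 0] -> [8, 0, 0]

Answer: 4 8 0
0 0 0
8 0 0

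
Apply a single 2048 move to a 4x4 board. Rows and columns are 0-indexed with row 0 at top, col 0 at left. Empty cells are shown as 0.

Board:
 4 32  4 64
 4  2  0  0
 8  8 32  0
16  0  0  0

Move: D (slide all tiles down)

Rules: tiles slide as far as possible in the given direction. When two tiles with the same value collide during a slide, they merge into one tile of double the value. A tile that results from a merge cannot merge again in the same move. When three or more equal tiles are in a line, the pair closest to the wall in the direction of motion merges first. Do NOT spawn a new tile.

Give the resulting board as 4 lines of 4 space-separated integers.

Slide down:
col 0: [4, 4, 8, 16] -> [0, 8, 8, 16]
col 1: [32, 2, 8, 0] -> [0, 32, 2, 8]
col 2: [4, 0, 32, 0] -> [0, 0, 4, 32]
col 3: [64, 0, 0, 0] -> [0, 0, 0, 64]

Answer:  0  0  0  0
 8 32  0  0
 8  2  4  0
16  8 32 64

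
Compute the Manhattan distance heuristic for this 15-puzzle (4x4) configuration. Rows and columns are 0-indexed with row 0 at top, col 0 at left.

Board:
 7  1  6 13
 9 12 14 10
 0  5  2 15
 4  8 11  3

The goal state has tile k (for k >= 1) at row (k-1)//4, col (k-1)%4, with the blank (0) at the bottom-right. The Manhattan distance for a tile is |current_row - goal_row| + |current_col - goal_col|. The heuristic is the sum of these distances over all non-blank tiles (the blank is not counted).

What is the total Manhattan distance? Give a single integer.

Answer: 44

Derivation:
Tile 7: at (0,0), goal (1,2), distance |0-1|+|0-2| = 3
Tile 1: at (0,1), goal (0,0), distance |0-0|+|1-0| = 1
Tile 6: at (0,2), goal (1,1), distance |0-1|+|2-1| = 2
Tile 13: at (0,3), goal (3,0), distance |0-3|+|3-0| = 6
Tile 9: at (1,0), goal (2,0), distance |1-2|+|0-0| = 1
Tile 12: at (1,1), goal (2,3), distance |1-2|+|1-3| = 3
Tile 14: at (1,2), goal (3,1), distance |1-3|+|2-1| = 3
Tile 10: at (1,3), goal (2,1), distance |1-2|+|3-1| = 3
Tile 5: at (2,1), goal (1,0), distance |2-1|+|1-0| = 2
Tile 2: at (2,2), goal (0,1), distance |2-0|+|2-1| = 3
Tile 15: at (2,3), goal (3,2), distance |2-3|+|3-2| = 2
Tile 4: at (3,0), goal (0,3), distance |3-0|+|0-3| = 6
Tile 8: at (3,1), goal (1,3), distance |3-1|+|1-3| = 4
Tile 11: at (3,2), goal (2,2), distance |3-2|+|2-2| = 1
Tile 3: at (3,3), goal (0,2), distance |3-0|+|3-2| = 4
Sum: 3 + 1 + 2 + 6 + 1 + 3 + 3 + 3 + 2 + 3 + 2 + 6 + 4 + 1 + 4 = 44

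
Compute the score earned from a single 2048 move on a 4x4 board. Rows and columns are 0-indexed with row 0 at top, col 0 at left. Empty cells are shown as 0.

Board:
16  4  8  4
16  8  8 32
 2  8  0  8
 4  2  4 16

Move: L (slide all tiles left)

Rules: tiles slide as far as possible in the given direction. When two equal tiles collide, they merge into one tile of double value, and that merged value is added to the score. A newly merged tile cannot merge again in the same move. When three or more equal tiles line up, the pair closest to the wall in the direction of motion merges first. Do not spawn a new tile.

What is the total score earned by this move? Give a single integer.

Slide left:
row 0: [16, 4, 8, 4] -> [16, 4, 8, 4]  score +0 (running 0)
row 1: [16, 8, 8, 32] -> [16, 16, 32, 0]  score +16 (running 16)
row 2: [2, 8, 0, 8] -> [2, 16, 0, 0]  score +16 (running 32)
row 3: [4, 2, 4, 16] -> [4, 2, 4, 16]  score +0 (running 32)
Board after move:
16  4  8  4
16 16 32  0
 2 16  0  0
 4  2  4 16

Answer: 32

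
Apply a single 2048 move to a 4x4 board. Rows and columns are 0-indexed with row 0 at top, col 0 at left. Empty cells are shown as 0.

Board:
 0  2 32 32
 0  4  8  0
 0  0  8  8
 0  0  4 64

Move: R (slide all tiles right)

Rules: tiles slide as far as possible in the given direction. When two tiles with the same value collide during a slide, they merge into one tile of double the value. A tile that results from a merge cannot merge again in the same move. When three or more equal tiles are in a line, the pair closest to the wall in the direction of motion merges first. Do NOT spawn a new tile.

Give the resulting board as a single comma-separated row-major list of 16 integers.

Slide right:
row 0: [0, 2, 32, 32] -> [0, 0, 2, 64]
row 1: [0, 4, 8, 0] -> [0, 0, 4, 8]
row 2: [0, 0, 8, 8] -> [0, 0, 0, 16]
row 3: [0, 0, 4, 64] -> [0, 0, 4, 64]

Answer: 0, 0, 2, 64, 0, 0, 4, 8, 0, 0, 0, 16, 0, 0, 4, 64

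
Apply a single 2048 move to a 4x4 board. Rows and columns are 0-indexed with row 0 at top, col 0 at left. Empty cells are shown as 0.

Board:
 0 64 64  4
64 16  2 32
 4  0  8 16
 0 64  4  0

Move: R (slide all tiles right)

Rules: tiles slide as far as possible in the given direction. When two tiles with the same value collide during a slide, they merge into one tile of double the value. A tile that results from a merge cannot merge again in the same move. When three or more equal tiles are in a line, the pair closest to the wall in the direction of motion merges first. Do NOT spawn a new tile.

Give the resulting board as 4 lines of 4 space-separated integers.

Answer:   0   0 128   4
 64  16   2  32
  0   4   8  16
  0   0  64   4

Derivation:
Slide right:
row 0: [0, 64, 64, 4] -> [0, 0, 128, 4]
row 1: [64, 16, 2, 32] -> [64, 16, 2, 32]
row 2: [4, 0, 8, 16] -> [0, 4, 8, 16]
row 3: [0, 64, 4, 0] -> [0, 0, 64, 4]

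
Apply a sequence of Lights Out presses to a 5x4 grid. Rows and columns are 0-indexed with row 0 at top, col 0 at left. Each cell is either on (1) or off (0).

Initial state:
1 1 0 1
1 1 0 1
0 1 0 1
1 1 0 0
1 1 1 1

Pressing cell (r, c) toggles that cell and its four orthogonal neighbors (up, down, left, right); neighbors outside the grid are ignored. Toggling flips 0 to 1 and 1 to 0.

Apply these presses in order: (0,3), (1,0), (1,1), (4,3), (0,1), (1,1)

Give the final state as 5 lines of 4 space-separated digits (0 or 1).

After press 1 at (0,3):
1 1 1 0
1 1 0 0
0 1 0 1
1 1 0 0
1 1 1 1

After press 2 at (1,0):
0 1 1 0
0 0 0 0
1 1 0 1
1 1 0 0
1 1 1 1

After press 3 at (1,1):
0 0 1 0
1 1 1 0
1 0 0 1
1 1 0 0
1 1 1 1

After press 4 at (4,3):
0 0 1 0
1 1 1 0
1 0 0 1
1 1 0 1
1 1 0 0

After press 5 at (0,1):
1 1 0 0
1 0 1 0
1 0 0 1
1 1 0 1
1 1 0 0

After press 6 at (1,1):
1 0 0 0
0 1 0 0
1 1 0 1
1 1 0 1
1 1 0 0

Answer: 1 0 0 0
0 1 0 0
1 1 0 1
1 1 0 1
1 1 0 0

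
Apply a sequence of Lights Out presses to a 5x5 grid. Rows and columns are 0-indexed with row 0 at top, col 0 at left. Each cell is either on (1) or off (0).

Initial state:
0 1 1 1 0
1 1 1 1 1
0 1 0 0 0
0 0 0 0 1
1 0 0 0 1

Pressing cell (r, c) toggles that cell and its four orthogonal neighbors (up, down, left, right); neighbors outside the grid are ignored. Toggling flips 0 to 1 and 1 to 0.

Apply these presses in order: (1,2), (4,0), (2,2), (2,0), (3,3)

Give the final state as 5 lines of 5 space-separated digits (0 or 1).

After press 1 at (1,2):
0 1 0 1 0
1 0 0 0 1
0 1 1 0 0
0 0 0 0 1
1 0 0 0 1

After press 2 at (4,0):
0 1 0 1 0
1 0 0 0 1
0 1 1 0 0
1 0 0 0 1
0 1 0 0 1

After press 3 at (2,2):
0 1 0 1 0
1 0 1 0 1
0 0 0 1 0
1 0 1 0 1
0 1 0 0 1

After press 4 at (2,0):
0 1 0 1 0
0 0 1 0 1
1 1 0 1 0
0 0 1 0 1
0 1 0 0 1

After press 5 at (3,3):
0 1 0 1 0
0 0 1 0 1
1 1 0 0 0
0 0 0 1 0
0 1 0 1 1

Answer: 0 1 0 1 0
0 0 1 0 1
1 1 0 0 0
0 0 0 1 0
0 1 0 1 1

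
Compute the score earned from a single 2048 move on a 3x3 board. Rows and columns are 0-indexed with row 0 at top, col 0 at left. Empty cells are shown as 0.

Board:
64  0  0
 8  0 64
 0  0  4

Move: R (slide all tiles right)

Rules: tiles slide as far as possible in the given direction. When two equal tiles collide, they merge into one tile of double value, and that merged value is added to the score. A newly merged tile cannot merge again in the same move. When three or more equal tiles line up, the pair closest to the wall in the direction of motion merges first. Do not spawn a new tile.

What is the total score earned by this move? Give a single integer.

Answer: 0

Derivation:
Slide right:
row 0: [64, 0, 0] -> [0, 0, 64]  score +0 (running 0)
row 1: [8, 0, 64] -> [0, 8, 64]  score +0 (running 0)
row 2: [0, 0, 4] -> [0, 0, 4]  score +0 (running 0)
Board after move:
 0  0 64
 0  8 64
 0  0  4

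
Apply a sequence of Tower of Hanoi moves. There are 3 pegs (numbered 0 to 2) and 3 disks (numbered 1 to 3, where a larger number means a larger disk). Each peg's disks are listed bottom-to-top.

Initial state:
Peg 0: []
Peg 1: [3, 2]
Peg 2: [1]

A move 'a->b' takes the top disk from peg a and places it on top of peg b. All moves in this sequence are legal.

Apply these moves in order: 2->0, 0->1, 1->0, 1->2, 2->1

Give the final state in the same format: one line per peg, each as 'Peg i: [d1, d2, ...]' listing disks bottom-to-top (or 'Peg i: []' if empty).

Answer: Peg 0: [1]
Peg 1: [3, 2]
Peg 2: []

Derivation:
After move 1 (2->0):
Peg 0: [1]
Peg 1: [3, 2]
Peg 2: []

After move 2 (0->1):
Peg 0: []
Peg 1: [3, 2, 1]
Peg 2: []

After move 3 (1->0):
Peg 0: [1]
Peg 1: [3, 2]
Peg 2: []

After move 4 (1->2):
Peg 0: [1]
Peg 1: [3]
Peg 2: [2]

After move 5 (2->1):
Peg 0: [1]
Peg 1: [3, 2]
Peg 2: []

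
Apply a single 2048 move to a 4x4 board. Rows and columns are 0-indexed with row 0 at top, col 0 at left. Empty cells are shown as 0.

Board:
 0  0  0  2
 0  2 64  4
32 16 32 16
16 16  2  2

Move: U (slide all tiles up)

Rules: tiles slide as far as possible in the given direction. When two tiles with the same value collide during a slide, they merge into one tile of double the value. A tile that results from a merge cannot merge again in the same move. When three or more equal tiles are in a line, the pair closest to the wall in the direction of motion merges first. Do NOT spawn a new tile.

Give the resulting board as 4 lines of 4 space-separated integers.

Slide up:
col 0: [0, 0, 32, 16] -> [32, 16, 0, 0]
col 1: [0, 2, 16, 16] -> [2, 32, 0, 0]
col 2: [0, 64, 32, 2] -> [64, 32, 2, 0]
col 3: [2, 4, 16, 2] -> [2, 4, 16, 2]

Answer: 32  2 64  2
16 32 32  4
 0  0  2 16
 0  0  0  2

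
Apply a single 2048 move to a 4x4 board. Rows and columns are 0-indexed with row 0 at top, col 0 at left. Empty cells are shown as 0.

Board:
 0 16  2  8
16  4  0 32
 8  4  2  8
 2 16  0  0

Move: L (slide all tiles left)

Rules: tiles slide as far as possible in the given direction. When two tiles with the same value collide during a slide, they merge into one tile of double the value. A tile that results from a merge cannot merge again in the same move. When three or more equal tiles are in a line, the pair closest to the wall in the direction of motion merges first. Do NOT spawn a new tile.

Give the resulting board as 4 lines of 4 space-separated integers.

Answer: 16  2  8  0
16  4 32  0
 8  4  2  8
 2 16  0  0

Derivation:
Slide left:
row 0: [0, 16, 2, 8] -> [16, 2, 8, 0]
row 1: [16, 4, 0, 32] -> [16, 4, 32, 0]
row 2: [8, 4, 2, 8] -> [8, 4, 2, 8]
row 3: [2, 16, 0, 0] -> [2, 16, 0, 0]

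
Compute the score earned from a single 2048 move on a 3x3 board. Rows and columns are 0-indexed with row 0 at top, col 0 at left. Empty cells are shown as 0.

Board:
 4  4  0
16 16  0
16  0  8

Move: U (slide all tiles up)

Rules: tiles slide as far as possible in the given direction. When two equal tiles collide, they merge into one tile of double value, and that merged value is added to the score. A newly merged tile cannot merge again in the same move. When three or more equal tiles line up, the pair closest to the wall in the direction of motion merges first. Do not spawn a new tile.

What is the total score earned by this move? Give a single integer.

Answer: 32

Derivation:
Slide up:
col 0: [4, 16, 16] -> [4, 32, 0]  score +32 (running 32)
col 1: [4, 16, 0] -> [4, 16, 0]  score +0 (running 32)
col 2: [0, 0, 8] -> [8, 0, 0]  score +0 (running 32)
Board after move:
 4  4  8
32 16  0
 0  0  0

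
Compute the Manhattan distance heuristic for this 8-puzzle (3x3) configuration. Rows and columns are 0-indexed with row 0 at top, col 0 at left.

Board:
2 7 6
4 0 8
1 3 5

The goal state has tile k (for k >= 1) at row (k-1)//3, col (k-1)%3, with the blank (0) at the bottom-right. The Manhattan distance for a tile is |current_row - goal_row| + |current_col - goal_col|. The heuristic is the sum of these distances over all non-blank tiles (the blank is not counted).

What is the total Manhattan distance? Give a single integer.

Answer: 14

Derivation:
Tile 2: at (0,0), goal (0,1), distance |0-0|+|0-1| = 1
Tile 7: at (0,1), goal (2,0), distance |0-2|+|1-0| = 3
Tile 6: at (0,2), goal (1,2), distance |0-1|+|2-2| = 1
Tile 4: at (1,0), goal (1,0), distance |1-1|+|0-0| = 0
Tile 8: at (1,2), goal (2,1), distance |1-2|+|2-1| = 2
Tile 1: at (2,0), goal (0,0), distance |2-0|+|0-0| = 2
Tile 3: at (2,1), goal (0,2), distance |2-0|+|1-2| = 3
Tile 5: at (2,2), goal (1,1), distance |2-1|+|2-1| = 2
Sum: 1 + 3 + 1 + 0 + 2 + 2 + 3 + 2 = 14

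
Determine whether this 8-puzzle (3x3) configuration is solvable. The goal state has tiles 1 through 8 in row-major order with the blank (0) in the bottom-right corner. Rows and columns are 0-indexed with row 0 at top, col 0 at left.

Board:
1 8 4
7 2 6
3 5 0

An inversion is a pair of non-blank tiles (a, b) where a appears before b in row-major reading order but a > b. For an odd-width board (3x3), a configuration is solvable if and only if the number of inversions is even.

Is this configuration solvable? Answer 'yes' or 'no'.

Answer: yes

Derivation:
Inversions (pairs i<j in row-major order where tile[i] > tile[j] > 0): 14
14 is even, so the puzzle is solvable.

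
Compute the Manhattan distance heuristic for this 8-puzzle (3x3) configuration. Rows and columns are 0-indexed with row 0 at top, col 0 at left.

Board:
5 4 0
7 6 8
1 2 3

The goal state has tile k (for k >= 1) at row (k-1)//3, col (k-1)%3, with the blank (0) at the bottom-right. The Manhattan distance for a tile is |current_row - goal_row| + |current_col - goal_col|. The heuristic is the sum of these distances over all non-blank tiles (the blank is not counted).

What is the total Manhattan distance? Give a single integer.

Tile 5: at (0,0), goal (1,1), distance |0-1|+|0-1| = 2
Tile 4: at (0,1), goal (1,0), distance |0-1|+|1-0| = 2
Tile 7: at (1,0), goal (2,0), distance |1-2|+|0-0| = 1
Tile 6: at (1,1), goal (1,2), distance |1-1|+|1-2| = 1
Tile 8: at (1,2), goal (2,1), distance |1-2|+|2-1| = 2
Tile 1: at (2,0), goal (0,0), distance |2-0|+|0-0| = 2
Tile 2: at (2,1), goal (0,1), distance |2-0|+|1-1| = 2
Tile 3: at (2,2), goal (0,2), distance |2-0|+|2-2| = 2
Sum: 2 + 2 + 1 + 1 + 2 + 2 + 2 + 2 = 14

Answer: 14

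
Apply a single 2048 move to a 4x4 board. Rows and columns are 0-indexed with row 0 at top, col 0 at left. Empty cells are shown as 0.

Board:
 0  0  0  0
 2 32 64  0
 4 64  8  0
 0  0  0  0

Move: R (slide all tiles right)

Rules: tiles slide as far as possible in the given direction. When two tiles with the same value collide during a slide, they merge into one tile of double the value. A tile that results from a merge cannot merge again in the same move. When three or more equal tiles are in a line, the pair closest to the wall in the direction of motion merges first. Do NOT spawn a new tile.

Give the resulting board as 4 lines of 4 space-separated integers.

Slide right:
row 0: [0, 0, 0, 0] -> [0, 0, 0, 0]
row 1: [2, 32, 64, 0] -> [0, 2, 32, 64]
row 2: [4, 64, 8, 0] -> [0, 4, 64, 8]
row 3: [0, 0, 0, 0] -> [0, 0, 0, 0]

Answer:  0  0  0  0
 0  2 32 64
 0  4 64  8
 0  0  0  0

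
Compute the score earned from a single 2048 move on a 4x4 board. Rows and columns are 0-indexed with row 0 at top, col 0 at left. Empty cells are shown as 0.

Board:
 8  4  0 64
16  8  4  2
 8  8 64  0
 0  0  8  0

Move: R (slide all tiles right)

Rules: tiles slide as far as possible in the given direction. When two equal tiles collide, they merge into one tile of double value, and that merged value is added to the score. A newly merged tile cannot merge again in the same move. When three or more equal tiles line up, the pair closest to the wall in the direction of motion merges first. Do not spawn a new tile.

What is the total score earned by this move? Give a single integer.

Answer: 16

Derivation:
Slide right:
row 0: [8, 4, 0, 64] -> [0, 8, 4, 64]  score +0 (running 0)
row 1: [16, 8, 4, 2] -> [16, 8, 4, 2]  score +0 (running 0)
row 2: [8, 8, 64, 0] -> [0, 0, 16, 64]  score +16 (running 16)
row 3: [0, 0, 8, 0] -> [0, 0, 0, 8]  score +0 (running 16)
Board after move:
 0  8  4 64
16  8  4  2
 0  0 16 64
 0  0  0  8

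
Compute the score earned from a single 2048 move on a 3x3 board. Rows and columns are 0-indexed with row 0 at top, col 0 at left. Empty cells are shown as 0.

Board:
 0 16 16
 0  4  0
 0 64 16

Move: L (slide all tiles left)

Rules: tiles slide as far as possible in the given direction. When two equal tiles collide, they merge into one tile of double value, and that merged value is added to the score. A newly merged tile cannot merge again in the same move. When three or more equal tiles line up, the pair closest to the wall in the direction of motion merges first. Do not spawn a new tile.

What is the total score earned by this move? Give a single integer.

Slide left:
row 0: [0, 16, 16] -> [32, 0, 0]  score +32 (running 32)
row 1: [0, 4, 0] -> [4, 0, 0]  score +0 (running 32)
row 2: [0, 64, 16] -> [64, 16, 0]  score +0 (running 32)
Board after move:
32  0  0
 4  0  0
64 16  0

Answer: 32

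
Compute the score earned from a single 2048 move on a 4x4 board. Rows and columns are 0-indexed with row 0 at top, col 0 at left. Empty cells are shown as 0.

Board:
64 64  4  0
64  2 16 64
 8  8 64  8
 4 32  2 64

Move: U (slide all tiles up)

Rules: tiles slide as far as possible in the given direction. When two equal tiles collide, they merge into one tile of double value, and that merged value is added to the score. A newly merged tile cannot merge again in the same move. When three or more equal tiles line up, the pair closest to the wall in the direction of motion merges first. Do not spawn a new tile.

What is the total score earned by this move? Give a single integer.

Slide up:
col 0: [64, 64, 8, 4] -> [128, 8, 4, 0]  score +128 (running 128)
col 1: [64, 2, 8, 32] -> [64, 2, 8, 32]  score +0 (running 128)
col 2: [4, 16, 64, 2] -> [4, 16, 64, 2]  score +0 (running 128)
col 3: [0, 64, 8, 64] -> [64, 8, 64, 0]  score +0 (running 128)
Board after move:
128  64   4  64
  8   2  16   8
  4   8  64  64
  0  32   2   0

Answer: 128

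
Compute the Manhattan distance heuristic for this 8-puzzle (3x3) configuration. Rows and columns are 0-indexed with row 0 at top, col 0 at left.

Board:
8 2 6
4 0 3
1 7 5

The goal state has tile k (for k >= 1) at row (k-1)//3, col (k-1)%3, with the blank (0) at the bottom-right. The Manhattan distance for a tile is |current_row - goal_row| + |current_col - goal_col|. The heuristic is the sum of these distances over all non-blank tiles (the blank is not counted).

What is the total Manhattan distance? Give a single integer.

Tile 8: at (0,0), goal (2,1), distance |0-2|+|0-1| = 3
Tile 2: at (0,1), goal (0,1), distance |0-0|+|1-1| = 0
Tile 6: at (0,2), goal (1,2), distance |0-1|+|2-2| = 1
Tile 4: at (1,0), goal (1,0), distance |1-1|+|0-0| = 0
Tile 3: at (1,2), goal (0,2), distance |1-0|+|2-2| = 1
Tile 1: at (2,0), goal (0,0), distance |2-0|+|0-0| = 2
Tile 7: at (2,1), goal (2,0), distance |2-2|+|1-0| = 1
Tile 5: at (2,2), goal (1,1), distance |2-1|+|2-1| = 2
Sum: 3 + 0 + 1 + 0 + 1 + 2 + 1 + 2 = 10

Answer: 10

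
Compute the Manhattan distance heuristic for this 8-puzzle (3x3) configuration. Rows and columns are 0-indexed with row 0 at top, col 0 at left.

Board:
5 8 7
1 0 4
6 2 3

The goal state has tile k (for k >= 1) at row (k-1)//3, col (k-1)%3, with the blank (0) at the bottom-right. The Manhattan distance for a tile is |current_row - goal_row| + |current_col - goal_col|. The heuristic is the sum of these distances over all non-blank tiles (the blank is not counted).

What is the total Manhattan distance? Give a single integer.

Tile 5: at (0,0), goal (1,1), distance |0-1|+|0-1| = 2
Tile 8: at (0,1), goal (2,1), distance |0-2|+|1-1| = 2
Tile 7: at (0,2), goal (2,0), distance |0-2|+|2-0| = 4
Tile 1: at (1,0), goal (0,0), distance |1-0|+|0-0| = 1
Tile 4: at (1,2), goal (1,0), distance |1-1|+|2-0| = 2
Tile 6: at (2,0), goal (1,2), distance |2-1|+|0-2| = 3
Tile 2: at (2,1), goal (0,1), distance |2-0|+|1-1| = 2
Tile 3: at (2,2), goal (0,2), distance |2-0|+|2-2| = 2
Sum: 2 + 2 + 4 + 1 + 2 + 3 + 2 + 2 = 18

Answer: 18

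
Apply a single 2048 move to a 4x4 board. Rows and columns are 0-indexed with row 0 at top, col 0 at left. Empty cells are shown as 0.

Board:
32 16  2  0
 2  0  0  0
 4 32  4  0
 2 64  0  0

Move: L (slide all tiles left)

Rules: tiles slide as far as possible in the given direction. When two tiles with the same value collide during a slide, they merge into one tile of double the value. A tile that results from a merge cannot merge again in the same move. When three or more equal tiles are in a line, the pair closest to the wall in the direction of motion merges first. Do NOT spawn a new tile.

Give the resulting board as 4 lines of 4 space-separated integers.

Slide left:
row 0: [32, 16, 2, 0] -> [32, 16, 2, 0]
row 1: [2, 0, 0, 0] -> [2, 0, 0, 0]
row 2: [4, 32, 4, 0] -> [4, 32, 4, 0]
row 3: [2, 64, 0, 0] -> [2, 64, 0, 0]

Answer: 32 16  2  0
 2  0  0  0
 4 32  4  0
 2 64  0  0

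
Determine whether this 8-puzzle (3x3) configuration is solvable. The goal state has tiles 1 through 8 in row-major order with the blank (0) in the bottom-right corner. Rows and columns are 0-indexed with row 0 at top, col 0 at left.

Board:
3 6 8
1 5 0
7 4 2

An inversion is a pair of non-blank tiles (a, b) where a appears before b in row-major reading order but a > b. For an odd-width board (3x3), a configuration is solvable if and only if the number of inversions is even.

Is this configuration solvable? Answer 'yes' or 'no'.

Inversions (pairs i<j in row-major order where tile[i] > tile[j] > 0): 16
16 is even, so the puzzle is solvable.

Answer: yes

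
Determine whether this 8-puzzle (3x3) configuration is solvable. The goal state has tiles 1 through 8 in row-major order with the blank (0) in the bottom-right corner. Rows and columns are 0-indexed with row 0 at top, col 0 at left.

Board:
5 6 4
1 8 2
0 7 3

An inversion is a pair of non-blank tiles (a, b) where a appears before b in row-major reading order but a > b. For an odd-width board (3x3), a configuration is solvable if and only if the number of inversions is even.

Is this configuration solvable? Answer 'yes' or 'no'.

Answer: no

Derivation:
Inversions (pairs i<j in row-major order where tile[i] > tile[j] > 0): 15
15 is odd, so the puzzle is not solvable.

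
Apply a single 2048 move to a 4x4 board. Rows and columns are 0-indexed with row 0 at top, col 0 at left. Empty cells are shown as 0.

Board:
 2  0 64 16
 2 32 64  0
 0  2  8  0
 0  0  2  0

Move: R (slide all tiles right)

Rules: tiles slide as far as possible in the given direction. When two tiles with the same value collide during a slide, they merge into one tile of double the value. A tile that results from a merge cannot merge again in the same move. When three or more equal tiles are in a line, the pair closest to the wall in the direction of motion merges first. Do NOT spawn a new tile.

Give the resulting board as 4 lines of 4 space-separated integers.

Slide right:
row 0: [2, 0, 64, 16] -> [0, 2, 64, 16]
row 1: [2, 32, 64, 0] -> [0, 2, 32, 64]
row 2: [0, 2, 8, 0] -> [0, 0, 2, 8]
row 3: [0, 0, 2, 0] -> [0, 0, 0, 2]

Answer:  0  2 64 16
 0  2 32 64
 0  0  2  8
 0  0  0  2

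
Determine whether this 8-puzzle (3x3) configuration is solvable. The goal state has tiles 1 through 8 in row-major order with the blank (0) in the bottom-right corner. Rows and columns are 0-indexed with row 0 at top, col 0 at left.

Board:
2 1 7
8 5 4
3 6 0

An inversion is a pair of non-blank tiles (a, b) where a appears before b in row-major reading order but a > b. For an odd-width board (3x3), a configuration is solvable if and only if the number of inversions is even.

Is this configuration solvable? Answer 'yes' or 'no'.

Answer: yes

Derivation:
Inversions (pairs i<j in row-major order where tile[i] > tile[j] > 0): 12
12 is even, so the puzzle is solvable.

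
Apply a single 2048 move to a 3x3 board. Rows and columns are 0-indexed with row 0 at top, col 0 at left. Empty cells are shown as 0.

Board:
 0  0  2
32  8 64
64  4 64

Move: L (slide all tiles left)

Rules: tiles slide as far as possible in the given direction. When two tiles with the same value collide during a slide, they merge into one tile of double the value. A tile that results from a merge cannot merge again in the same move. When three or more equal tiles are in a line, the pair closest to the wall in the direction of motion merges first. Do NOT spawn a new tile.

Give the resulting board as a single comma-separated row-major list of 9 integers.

Slide left:
row 0: [0, 0, 2] -> [2, 0, 0]
row 1: [32, 8, 64] -> [32, 8, 64]
row 2: [64, 4, 64] -> [64, 4, 64]

Answer: 2, 0, 0, 32, 8, 64, 64, 4, 64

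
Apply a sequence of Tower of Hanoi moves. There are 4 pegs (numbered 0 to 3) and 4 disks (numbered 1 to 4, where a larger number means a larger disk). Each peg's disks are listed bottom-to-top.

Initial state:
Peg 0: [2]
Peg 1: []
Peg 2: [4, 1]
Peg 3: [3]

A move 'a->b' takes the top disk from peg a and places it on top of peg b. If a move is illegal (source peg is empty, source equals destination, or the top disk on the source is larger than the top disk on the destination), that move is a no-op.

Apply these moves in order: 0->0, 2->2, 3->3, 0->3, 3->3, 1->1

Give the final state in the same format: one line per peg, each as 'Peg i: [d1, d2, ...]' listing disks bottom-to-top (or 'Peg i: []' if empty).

Answer: Peg 0: []
Peg 1: []
Peg 2: [4, 1]
Peg 3: [3, 2]

Derivation:
After move 1 (0->0):
Peg 0: [2]
Peg 1: []
Peg 2: [4, 1]
Peg 3: [3]

After move 2 (2->2):
Peg 0: [2]
Peg 1: []
Peg 2: [4, 1]
Peg 3: [3]

After move 3 (3->3):
Peg 0: [2]
Peg 1: []
Peg 2: [4, 1]
Peg 3: [3]

After move 4 (0->3):
Peg 0: []
Peg 1: []
Peg 2: [4, 1]
Peg 3: [3, 2]

After move 5 (3->3):
Peg 0: []
Peg 1: []
Peg 2: [4, 1]
Peg 3: [3, 2]

After move 6 (1->1):
Peg 0: []
Peg 1: []
Peg 2: [4, 1]
Peg 3: [3, 2]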